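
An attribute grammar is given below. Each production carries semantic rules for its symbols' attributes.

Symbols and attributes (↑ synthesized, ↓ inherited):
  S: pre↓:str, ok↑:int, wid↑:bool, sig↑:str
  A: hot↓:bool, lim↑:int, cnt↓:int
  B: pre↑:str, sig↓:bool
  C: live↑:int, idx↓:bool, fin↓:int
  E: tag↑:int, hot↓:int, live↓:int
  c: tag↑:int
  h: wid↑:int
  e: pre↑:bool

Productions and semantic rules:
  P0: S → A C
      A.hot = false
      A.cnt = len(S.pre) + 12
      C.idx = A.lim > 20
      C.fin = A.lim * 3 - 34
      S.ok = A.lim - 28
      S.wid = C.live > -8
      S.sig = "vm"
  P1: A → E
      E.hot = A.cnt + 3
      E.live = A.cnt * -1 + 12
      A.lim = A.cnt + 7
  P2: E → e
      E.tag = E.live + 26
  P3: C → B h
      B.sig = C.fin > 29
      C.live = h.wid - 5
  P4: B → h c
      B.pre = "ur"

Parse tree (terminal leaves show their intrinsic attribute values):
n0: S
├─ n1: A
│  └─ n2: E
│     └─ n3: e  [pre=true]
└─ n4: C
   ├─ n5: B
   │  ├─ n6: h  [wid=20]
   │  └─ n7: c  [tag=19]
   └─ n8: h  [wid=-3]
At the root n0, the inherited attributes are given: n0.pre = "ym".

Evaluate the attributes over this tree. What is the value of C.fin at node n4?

29

1. n0.pre = "ym"  [given at root]
2. n1.hot = false  [false]
3. n1.cnt = 14  [len(S.pre) + 12]
4. n2.hot = 17  [A.cnt + 3]
5. n2.live = -2  [A.cnt * -1 + 12]
6. n3.pre = true  [terminal]
7. n2.tag = 24  [E.live + 26]
8. n1.lim = 21  [A.cnt + 7]
9. n4.idx = true  [A.lim > 20]
10. n4.fin = 29  [A.lim * 3 - 34]
11. n5.sig = false  [C.fin > 29]
12. n6.wid = 20  [terminal]
13. n7.tag = 19  [terminal]
14. n5.pre = "ur"  ["ur"]
15. n8.wid = -3  [terminal]
16. n4.live = -8  [h.wid - 5]
17. n0.ok = -7  [A.lim - 28]
18. n0.wid = false  [C.live > -8]
19. n0.sig = "vm"  ["vm"]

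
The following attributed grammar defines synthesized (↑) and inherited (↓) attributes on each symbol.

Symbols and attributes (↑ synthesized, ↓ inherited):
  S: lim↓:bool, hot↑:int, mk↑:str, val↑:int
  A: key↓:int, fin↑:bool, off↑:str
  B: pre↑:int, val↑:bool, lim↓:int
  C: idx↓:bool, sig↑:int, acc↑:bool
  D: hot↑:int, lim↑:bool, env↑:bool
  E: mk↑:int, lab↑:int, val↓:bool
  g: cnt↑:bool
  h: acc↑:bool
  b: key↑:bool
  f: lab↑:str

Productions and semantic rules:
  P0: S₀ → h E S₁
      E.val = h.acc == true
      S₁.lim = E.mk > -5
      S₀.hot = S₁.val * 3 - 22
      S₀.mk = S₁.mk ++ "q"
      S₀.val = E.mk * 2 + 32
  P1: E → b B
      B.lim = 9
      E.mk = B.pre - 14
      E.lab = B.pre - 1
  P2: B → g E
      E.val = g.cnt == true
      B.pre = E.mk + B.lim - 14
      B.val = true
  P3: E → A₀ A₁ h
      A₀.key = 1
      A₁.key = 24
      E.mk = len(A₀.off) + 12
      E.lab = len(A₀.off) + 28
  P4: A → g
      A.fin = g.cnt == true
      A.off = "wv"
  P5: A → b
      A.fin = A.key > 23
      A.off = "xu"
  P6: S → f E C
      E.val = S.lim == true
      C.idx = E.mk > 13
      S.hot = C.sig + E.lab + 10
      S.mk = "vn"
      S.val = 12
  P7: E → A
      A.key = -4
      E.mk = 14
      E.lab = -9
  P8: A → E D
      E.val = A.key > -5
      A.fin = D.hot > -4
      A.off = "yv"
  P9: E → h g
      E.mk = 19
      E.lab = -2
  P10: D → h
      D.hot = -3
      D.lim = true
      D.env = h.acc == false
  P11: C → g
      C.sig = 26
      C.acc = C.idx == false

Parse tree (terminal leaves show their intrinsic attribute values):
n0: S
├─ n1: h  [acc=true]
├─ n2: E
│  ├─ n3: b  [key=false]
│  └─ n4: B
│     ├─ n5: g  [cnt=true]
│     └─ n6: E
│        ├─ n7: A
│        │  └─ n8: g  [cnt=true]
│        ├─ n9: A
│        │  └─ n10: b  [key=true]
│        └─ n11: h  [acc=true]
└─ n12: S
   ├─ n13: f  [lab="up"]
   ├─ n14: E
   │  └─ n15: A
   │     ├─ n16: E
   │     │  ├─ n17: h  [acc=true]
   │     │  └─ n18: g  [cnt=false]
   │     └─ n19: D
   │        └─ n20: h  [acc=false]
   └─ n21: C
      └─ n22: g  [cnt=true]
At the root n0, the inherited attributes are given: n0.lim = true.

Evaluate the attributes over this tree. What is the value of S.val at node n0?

1. n0.lim = true  [given at root]
2. n1.acc = true  [terminal]
3. n2.val = true  [h.acc == true]
4. n3.key = false  [terminal]
5. n4.lim = 9  [9]
6. n5.cnt = true  [terminal]
7. n6.val = true  [g.cnt == true]
8. n7.key = 1  [1]
9. n8.cnt = true  [terminal]
10. n7.fin = true  [g.cnt == true]
11. n7.off = "wv"  ["wv"]
12. n9.key = 24  [24]
13. n10.key = true  [terminal]
14. n9.fin = true  [A.key > 23]
15. n9.off = "xu"  ["xu"]
16. n11.acc = true  [terminal]
17. n6.mk = 14  [len(A₀.off) + 12]
18. n6.lab = 30  [len(A₀.off) + 28]
19. n4.pre = 9  [E.mk + B.lim - 14]
20. n4.val = true  [true]
21. n2.mk = -5  [B.pre - 14]
22. n2.lab = 8  [B.pre - 1]
23. n12.lim = false  [E.mk > -5]
24. n13.lab = "up"  [terminal]
25. n14.val = false  [S.lim == true]
26. n15.key = -4  [-4]
27. n16.val = true  [A.key > -5]
28. n17.acc = true  [terminal]
29. n18.cnt = false  [terminal]
30. n16.mk = 19  [19]
31. n16.lab = -2  [-2]
32. n20.acc = false  [terminal]
33. n19.hot = -3  [-3]
34. n19.lim = true  [true]
35. n19.env = true  [h.acc == false]
36. n15.fin = true  [D.hot > -4]
37. n15.off = "yv"  ["yv"]
38. n14.mk = 14  [14]
39. n14.lab = -9  [-9]
40. n21.idx = true  [E.mk > 13]
41. n22.cnt = true  [terminal]
42. n21.sig = 26  [26]
43. n21.acc = false  [C.idx == false]
44. n12.hot = 27  [C.sig + E.lab + 10]
45. n12.mk = "vn"  ["vn"]
46. n12.val = 12  [12]
47. n0.hot = 14  [S₁.val * 3 - 22]
48. n0.mk = "vnq"  [S₁.mk ++ "q"]
49. n0.val = 22  [E.mk * 2 + 32]

22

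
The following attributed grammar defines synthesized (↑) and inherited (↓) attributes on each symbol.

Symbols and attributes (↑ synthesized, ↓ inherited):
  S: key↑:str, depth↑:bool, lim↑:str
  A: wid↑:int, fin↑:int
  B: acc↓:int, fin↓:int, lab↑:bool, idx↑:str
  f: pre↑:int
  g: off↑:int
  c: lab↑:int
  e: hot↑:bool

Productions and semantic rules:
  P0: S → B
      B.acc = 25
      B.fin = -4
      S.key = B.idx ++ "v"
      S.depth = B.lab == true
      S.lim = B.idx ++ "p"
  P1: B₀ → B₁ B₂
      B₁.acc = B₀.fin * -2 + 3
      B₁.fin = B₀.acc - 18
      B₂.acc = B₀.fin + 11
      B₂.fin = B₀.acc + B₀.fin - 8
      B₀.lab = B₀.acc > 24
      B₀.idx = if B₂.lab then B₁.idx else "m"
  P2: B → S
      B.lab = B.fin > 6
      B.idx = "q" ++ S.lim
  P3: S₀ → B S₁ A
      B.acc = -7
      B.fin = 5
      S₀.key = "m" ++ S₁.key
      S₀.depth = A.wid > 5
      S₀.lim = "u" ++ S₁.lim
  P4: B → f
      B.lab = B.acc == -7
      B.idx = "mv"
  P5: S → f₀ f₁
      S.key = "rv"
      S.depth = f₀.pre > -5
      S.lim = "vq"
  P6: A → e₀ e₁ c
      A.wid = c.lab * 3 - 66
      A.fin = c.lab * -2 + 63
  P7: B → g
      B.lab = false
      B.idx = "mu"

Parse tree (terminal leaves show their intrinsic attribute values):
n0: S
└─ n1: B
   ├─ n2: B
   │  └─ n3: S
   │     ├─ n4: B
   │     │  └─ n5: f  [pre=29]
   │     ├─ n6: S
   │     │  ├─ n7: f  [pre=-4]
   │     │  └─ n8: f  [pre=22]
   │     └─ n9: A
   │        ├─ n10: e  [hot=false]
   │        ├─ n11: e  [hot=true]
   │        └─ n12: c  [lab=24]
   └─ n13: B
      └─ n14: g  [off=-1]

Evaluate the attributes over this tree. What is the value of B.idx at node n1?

1. n1.acc = 25  [25]
2. n1.fin = -4  [-4]
3. n2.acc = 11  [B₀.fin * -2 + 3]
4. n2.fin = 7  [B₀.acc - 18]
5. n4.acc = -7  [-7]
6. n4.fin = 5  [5]
7. n5.pre = 29  [terminal]
8. n4.lab = true  [B.acc == -7]
9. n4.idx = "mv"  ["mv"]
10. n7.pre = -4  [terminal]
11. n8.pre = 22  [terminal]
12. n6.key = "rv"  ["rv"]
13. n6.depth = true  [f₀.pre > -5]
14. n6.lim = "vq"  ["vq"]
15. n10.hot = false  [terminal]
16. n11.hot = true  [terminal]
17. n12.lab = 24  [terminal]
18. n9.wid = 6  [c.lab * 3 - 66]
19. n9.fin = 15  [c.lab * -2 + 63]
20. n3.key = "mrv"  ["m" ++ S₁.key]
21. n3.depth = true  [A.wid > 5]
22. n3.lim = "uvq"  ["u" ++ S₁.lim]
23. n2.lab = true  [B.fin > 6]
24. n2.idx = "quvq"  ["q" ++ S.lim]
25. n13.acc = 7  [B₀.fin + 11]
26. n13.fin = 13  [B₀.acc + B₀.fin - 8]
27. n14.off = -1  [terminal]
28. n13.lab = false  [false]
29. n13.idx = "mu"  ["mu"]
30. n1.lab = true  [B₀.acc > 24]
31. n1.idx = "m"  [if B₂.lab then B₁.idx else "m"]
32. n0.key = "mv"  [B.idx ++ "v"]
33. n0.depth = true  [B.lab == true]
34. n0.lim = "mp"  [B.idx ++ "p"]

"m"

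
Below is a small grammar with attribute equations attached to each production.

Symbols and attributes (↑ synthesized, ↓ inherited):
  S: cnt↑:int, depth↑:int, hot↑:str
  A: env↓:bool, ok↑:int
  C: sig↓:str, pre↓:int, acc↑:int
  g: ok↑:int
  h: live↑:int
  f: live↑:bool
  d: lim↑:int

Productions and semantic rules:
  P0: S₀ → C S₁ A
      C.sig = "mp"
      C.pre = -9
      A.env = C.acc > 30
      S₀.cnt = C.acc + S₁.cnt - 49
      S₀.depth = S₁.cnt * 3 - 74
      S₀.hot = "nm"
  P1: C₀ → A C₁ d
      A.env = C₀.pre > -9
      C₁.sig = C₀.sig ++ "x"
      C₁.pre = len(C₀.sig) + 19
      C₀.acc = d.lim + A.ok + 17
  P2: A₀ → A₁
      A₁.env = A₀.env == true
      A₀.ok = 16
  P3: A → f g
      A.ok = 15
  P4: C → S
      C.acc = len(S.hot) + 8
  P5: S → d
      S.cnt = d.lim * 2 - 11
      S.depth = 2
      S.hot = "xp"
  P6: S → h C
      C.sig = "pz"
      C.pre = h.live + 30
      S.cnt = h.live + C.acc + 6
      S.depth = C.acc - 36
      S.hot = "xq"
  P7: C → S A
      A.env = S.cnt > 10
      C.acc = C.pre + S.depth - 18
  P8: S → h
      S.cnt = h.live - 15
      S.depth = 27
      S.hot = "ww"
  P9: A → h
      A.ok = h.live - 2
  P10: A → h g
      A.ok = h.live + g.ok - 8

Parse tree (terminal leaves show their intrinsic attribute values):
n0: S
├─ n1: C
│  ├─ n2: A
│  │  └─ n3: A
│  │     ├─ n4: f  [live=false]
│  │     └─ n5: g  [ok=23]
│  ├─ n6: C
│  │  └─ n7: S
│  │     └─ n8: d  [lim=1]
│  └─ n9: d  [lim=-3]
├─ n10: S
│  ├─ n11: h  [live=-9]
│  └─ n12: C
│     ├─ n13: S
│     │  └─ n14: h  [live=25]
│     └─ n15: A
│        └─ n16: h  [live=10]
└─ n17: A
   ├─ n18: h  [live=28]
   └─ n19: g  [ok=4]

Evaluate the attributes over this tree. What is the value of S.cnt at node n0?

1. n1.sig = "mp"  ["mp"]
2. n1.pre = -9  [-9]
3. n2.env = false  [C₀.pre > -9]
4. n3.env = false  [A₀.env == true]
5. n4.live = false  [terminal]
6. n5.ok = 23  [terminal]
7. n3.ok = 15  [15]
8. n2.ok = 16  [16]
9. n6.sig = "mpx"  [C₀.sig ++ "x"]
10. n6.pre = 21  [len(C₀.sig) + 19]
11. n8.lim = 1  [terminal]
12. n7.cnt = -9  [d.lim * 2 - 11]
13. n7.depth = 2  [2]
14. n7.hot = "xp"  ["xp"]
15. n6.acc = 10  [len(S.hot) + 8]
16. n9.lim = -3  [terminal]
17. n1.acc = 30  [d.lim + A.ok + 17]
18. n11.live = -9  [terminal]
19. n12.sig = "pz"  ["pz"]
20. n12.pre = 21  [h.live + 30]
21. n14.live = 25  [terminal]
22. n13.cnt = 10  [h.live - 15]
23. n13.depth = 27  [27]
24. n13.hot = "ww"  ["ww"]
25. n15.env = false  [S.cnt > 10]
26. n16.live = 10  [terminal]
27. n15.ok = 8  [h.live - 2]
28. n12.acc = 30  [C.pre + S.depth - 18]
29. n10.cnt = 27  [h.live + C.acc + 6]
30. n10.depth = -6  [C.acc - 36]
31. n10.hot = "xq"  ["xq"]
32. n17.env = false  [C.acc > 30]
33. n18.live = 28  [terminal]
34. n19.ok = 4  [terminal]
35. n17.ok = 24  [h.live + g.ok - 8]
36. n0.cnt = 8  [C.acc + S₁.cnt - 49]
37. n0.depth = 7  [S₁.cnt * 3 - 74]
38. n0.hot = "nm"  ["nm"]

8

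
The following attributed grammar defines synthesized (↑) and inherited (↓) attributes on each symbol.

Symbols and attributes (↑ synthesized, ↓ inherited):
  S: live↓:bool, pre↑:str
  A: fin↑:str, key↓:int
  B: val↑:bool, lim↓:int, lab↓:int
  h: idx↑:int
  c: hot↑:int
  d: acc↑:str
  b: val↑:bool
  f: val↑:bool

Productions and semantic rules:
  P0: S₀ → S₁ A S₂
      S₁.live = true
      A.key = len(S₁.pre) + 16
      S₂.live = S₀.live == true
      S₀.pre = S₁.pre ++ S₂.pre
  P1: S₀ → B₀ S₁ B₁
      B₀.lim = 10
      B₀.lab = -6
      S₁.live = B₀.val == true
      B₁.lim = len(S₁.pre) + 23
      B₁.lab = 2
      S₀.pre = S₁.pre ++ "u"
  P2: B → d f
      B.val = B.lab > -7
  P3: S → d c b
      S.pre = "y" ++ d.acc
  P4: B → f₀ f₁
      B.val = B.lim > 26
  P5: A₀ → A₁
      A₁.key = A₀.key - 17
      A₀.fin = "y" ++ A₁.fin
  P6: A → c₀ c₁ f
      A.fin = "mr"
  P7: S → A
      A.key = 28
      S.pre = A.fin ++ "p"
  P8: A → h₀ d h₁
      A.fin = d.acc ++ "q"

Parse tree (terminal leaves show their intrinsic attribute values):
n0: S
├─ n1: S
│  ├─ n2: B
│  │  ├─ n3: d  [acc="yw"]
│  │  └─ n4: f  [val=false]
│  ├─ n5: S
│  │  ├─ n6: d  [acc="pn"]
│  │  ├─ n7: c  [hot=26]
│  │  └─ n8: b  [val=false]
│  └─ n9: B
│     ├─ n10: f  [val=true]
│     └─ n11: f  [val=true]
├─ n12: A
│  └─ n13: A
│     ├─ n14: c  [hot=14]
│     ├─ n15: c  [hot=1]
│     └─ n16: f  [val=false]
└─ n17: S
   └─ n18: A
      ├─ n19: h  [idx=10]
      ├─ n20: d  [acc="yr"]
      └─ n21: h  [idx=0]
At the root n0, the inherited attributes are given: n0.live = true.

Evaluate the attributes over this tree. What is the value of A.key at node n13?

3

1. n0.live = true  [given at root]
2. n1.live = true  [true]
3. n2.lim = 10  [10]
4. n2.lab = -6  [-6]
5. n3.acc = "yw"  [terminal]
6. n4.val = false  [terminal]
7. n2.val = true  [B.lab > -7]
8. n5.live = true  [B₀.val == true]
9. n6.acc = "pn"  [terminal]
10. n7.hot = 26  [terminal]
11. n8.val = false  [terminal]
12. n5.pre = "ypn"  ["y" ++ d.acc]
13. n9.lim = 26  [len(S₁.pre) + 23]
14. n9.lab = 2  [2]
15. n10.val = true  [terminal]
16. n11.val = true  [terminal]
17. n9.val = false  [B.lim > 26]
18. n1.pre = "ypnu"  [S₁.pre ++ "u"]
19. n12.key = 20  [len(S₁.pre) + 16]
20. n13.key = 3  [A₀.key - 17]
21. n14.hot = 14  [terminal]
22. n15.hot = 1  [terminal]
23. n16.val = false  [terminal]
24. n13.fin = "mr"  ["mr"]
25. n12.fin = "ymr"  ["y" ++ A₁.fin]
26. n17.live = true  [S₀.live == true]
27. n18.key = 28  [28]
28. n19.idx = 10  [terminal]
29. n20.acc = "yr"  [terminal]
30. n21.idx = 0  [terminal]
31. n18.fin = "yrq"  [d.acc ++ "q"]
32. n17.pre = "yrqp"  [A.fin ++ "p"]
33. n0.pre = "ypnuyrqp"  [S₁.pre ++ S₂.pre]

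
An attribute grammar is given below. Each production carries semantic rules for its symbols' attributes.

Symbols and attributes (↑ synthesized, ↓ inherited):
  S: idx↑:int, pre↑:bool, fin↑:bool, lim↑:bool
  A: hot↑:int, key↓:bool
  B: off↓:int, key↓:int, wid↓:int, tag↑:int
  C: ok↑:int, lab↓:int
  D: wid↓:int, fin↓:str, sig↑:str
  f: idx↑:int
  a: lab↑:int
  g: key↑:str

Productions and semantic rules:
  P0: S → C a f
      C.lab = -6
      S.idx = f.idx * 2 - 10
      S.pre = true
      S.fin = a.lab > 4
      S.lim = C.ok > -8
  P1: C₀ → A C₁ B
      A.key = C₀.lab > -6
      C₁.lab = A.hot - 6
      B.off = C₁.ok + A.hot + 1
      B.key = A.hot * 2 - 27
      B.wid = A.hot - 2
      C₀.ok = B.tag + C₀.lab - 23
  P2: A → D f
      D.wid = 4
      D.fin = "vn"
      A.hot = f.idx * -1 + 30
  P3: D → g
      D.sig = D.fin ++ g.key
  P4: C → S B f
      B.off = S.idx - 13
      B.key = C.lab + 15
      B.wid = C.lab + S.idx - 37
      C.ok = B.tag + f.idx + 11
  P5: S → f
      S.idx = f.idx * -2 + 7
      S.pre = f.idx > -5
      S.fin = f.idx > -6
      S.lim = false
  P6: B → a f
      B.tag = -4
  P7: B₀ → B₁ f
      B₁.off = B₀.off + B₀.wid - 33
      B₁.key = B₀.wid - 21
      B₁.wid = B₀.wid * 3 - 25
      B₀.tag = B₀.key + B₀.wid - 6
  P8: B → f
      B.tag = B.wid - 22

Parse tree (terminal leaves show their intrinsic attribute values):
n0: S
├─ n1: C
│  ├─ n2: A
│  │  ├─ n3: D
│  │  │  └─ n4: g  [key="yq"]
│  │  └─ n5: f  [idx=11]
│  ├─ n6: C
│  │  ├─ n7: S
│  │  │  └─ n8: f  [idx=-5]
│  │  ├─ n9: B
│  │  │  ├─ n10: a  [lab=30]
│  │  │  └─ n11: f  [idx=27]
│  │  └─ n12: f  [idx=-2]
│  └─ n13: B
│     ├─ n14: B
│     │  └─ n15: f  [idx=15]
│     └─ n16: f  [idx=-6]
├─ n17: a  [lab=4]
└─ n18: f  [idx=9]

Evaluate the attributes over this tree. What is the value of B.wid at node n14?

1. n1.lab = -6  [-6]
2. n2.key = false  [C₀.lab > -6]
3. n3.wid = 4  [4]
4. n3.fin = "vn"  ["vn"]
5. n4.key = "yq"  [terminal]
6. n3.sig = "vnyq"  [D.fin ++ g.key]
7. n5.idx = 11  [terminal]
8. n2.hot = 19  [f.idx * -1 + 30]
9. n6.lab = 13  [A.hot - 6]
10. n8.idx = -5  [terminal]
11. n7.idx = 17  [f.idx * -2 + 7]
12. n7.pre = false  [f.idx > -5]
13. n7.fin = true  [f.idx > -6]
14. n7.lim = false  [false]
15. n9.off = 4  [S.idx - 13]
16. n9.key = 28  [C.lab + 15]
17. n9.wid = -7  [C.lab + S.idx - 37]
18. n10.lab = 30  [terminal]
19. n11.idx = 27  [terminal]
20. n9.tag = -4  [-4]
21. n12.idx = -2  [terminal]
22. n6.ok = 5  [B.tag + f.idx + 11]
23. n13.off = 25  [C₁.ok + A.hot + 1]
24. n13.key = 11  [A.hot * 2 - 27]
25. n13.wid = 17  [A.hot - 2]
26. n14.off = 9  [B₀.off + B₀.wid - 33]
27. n14.key = -4  [B₀.wid - 21]
28. n14.wid = 26  [B₀.wid * 3 - 25]
29. n15.idx = 15  [terminal]
30. n14.tag = 4  [B.wid - 22]
31. n16.idx = -6  [terminal]
32. n13.tag = 22  [B₀.key + B₀.wid - 6]
33. n1.ok = -7  [B.tag + C₀.lab - 23]
34. n17.lab = 4  [terminal]
35. n18.idx = 9  [terminal]
36. n0.idx = 8  [f.idx * 2 - 10]
37. n0.pre = true  [true]
38. n0.fin = false  [a.lab > 4]
39. n0.lim = true  [C.ok > -8]

26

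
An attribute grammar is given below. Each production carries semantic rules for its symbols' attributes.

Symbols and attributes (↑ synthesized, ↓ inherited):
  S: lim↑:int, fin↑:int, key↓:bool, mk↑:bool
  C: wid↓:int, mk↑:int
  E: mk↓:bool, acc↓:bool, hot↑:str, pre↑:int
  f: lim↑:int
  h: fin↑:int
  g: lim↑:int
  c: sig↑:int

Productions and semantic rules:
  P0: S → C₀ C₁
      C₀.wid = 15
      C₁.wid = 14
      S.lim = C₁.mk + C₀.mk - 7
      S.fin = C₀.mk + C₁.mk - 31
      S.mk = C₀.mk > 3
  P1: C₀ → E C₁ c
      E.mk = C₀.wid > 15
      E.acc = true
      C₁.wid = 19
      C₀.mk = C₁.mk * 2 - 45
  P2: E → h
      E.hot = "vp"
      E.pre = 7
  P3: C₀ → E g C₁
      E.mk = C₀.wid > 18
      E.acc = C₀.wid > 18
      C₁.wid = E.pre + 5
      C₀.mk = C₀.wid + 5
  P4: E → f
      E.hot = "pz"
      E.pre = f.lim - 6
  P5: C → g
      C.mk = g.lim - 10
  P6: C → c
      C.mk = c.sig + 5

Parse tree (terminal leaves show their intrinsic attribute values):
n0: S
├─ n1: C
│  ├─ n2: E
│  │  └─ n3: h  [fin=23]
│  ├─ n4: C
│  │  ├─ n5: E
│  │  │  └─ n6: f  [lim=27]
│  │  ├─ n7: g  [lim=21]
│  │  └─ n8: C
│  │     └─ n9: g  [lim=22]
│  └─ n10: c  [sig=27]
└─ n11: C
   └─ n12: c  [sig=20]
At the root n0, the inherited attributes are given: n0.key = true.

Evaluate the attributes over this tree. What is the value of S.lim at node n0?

1. n0.key = true  [given at root]
2. n1.wid = 15  [15]
3. n2.mk = false  [C₀.wid > 15]
4. n2.acc = true  [true]
5. n3.fin = 23  [terminal]
6. n2.hot = "vp"  ["vp"]
7. n2.pre = 7  [7]
8. n4.wid = 19  [19]
9. n5.mk = true  [C₀.wid > 18]
10. n5.acc = true  [C₀.wid > 18]
11. n6.lim = 27  [terminal]
12. n5.hot = "pz"  ["pz"]
13. n5.pre = 21  [f.lim - 6]
14. n7.lim = 21  [terminal]
15. n8.wid = 26  [E.pre + 5]
16. n9.lim = 22  [terminal]
17. n8.mk = 12  [g.lim - 10]
18. n4.mk = 24  [C₀.wid + 5]
19. n10.sig = 27  [terminal]
20. n1.mk = 3  [C₁.mk * 2 - 45]
21. n11.wid = 14  [14]
22. n12.sig = 20  [terminal]
23. n11.mk = 25  [c.sig + 5]
24. n0.lim = 21  [C₁.mk + C₀.mk - 7]
25. n0.fin = -3  [C₀.mk + C₁.mk - 31]
26. n0.mk = false  [C₀.mk > 3]

21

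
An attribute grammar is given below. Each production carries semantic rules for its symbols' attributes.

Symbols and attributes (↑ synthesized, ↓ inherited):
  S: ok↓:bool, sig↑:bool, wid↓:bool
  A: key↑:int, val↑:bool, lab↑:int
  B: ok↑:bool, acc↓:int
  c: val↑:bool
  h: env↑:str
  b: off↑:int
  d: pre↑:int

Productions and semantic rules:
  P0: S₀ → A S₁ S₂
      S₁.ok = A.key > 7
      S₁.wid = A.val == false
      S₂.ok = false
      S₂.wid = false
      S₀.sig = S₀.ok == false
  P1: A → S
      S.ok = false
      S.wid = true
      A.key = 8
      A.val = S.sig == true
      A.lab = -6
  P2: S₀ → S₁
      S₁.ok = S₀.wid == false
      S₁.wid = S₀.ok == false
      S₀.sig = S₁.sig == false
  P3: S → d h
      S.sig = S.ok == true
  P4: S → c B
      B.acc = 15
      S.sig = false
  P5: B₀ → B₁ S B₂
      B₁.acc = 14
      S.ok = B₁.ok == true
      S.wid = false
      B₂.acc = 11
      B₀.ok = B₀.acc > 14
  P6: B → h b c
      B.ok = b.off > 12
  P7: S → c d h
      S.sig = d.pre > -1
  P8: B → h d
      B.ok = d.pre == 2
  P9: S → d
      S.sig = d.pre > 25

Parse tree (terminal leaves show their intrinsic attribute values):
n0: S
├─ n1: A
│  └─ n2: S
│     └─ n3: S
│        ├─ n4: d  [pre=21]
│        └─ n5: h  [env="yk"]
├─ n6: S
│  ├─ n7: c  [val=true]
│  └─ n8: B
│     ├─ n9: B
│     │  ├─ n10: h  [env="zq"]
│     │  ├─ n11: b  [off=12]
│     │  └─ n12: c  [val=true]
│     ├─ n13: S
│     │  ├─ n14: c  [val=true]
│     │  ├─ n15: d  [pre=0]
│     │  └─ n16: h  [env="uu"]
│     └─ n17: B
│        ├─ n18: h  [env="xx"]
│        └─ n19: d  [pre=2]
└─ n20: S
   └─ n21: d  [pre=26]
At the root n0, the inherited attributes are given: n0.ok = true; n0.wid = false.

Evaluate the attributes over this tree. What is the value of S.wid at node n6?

1. n0.ok = true  [given at root]
2. n0.wid = false  [given at root]
3. n2.ok = false  [false]
4. n2.wid = true  [true]
5. n3.ok = false  [S₀.wid == false]
6. n3.wid = true  [S₀.ok == false]
7. n4.pre = 21  [terminal]
8. n5.env = "yk"  [terminal]
9. n3.sig = false  [S.ok == true]
10. n2.sig = true  [S₁.sig == false]
11. n1.key = 8  [8]
12. n1.val = true  [S.sig == true]
13. n1.lab = -6  [-6]
14. n6.ok = true  [A.key > 7]
15. n6.wid = false  [A.val == false]
16. n7.val = true  [terminal]
17. n8.acc = 15  [15]
18. n9.acc = 14  [14]
19. n10.env = "zq"  [terminal]
20. n11.off = 12  [terminal]
21. n12.val = true  [terminal]
22. n9.ok = false  [b.off > 12]
23. n13.ok = false  [B₁.ok == true]
24. n13.wid = false  [false]
25. n14.val = true  [terminal]
26. n15.pre = 0  [terminal]
27. n16.env = "uu"  [terminal]
28. n13.sig = true  [d.pre > -1]
29. n17.acc = 11  [11]
30. n18.env = "xx"  [terminal]
31. n19.pre = 2  [terminal]
32. n17.ok = true  [d.pre == 2]
33. n8.ok = true  [B₀.acc > 14]
34. n6.sig = false  [false]
35. n20.ok = false  [false]
36. n20.wid = false  [false]
37. n21.pre = 26  [terminal]
38. n20.sig = true  [d.pre > 25]
39. n0.sig = false  [S₀.ok == false]

false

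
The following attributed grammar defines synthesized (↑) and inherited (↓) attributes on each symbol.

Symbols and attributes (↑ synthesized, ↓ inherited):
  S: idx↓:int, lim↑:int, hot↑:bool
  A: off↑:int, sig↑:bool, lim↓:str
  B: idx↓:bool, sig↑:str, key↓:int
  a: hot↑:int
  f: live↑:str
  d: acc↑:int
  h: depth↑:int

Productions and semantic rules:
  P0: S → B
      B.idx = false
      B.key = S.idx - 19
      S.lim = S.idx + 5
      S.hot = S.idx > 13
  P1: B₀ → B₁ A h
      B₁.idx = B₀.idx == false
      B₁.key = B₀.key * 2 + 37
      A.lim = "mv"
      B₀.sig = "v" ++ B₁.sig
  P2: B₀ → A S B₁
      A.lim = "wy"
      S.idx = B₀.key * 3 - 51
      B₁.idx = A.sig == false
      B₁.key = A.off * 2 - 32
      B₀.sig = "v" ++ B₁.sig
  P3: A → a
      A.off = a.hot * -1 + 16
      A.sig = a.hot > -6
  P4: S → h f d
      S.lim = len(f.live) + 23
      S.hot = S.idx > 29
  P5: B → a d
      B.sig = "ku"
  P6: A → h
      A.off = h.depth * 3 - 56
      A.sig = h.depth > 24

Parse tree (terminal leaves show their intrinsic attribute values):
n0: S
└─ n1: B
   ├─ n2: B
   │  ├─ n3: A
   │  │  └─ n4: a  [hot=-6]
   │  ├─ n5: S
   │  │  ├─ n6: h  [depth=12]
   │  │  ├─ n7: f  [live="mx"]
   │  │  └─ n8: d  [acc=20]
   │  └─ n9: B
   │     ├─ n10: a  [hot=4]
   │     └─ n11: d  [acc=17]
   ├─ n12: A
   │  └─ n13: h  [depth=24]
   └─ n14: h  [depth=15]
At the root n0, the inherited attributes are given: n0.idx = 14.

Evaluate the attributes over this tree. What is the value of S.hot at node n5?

true

1. n0.idx = 14  [given at root]
2. n1.idx = false  [false]
3. n1.key = -5  [S.idx - 19]
4. n2.idx = true  [B₀.idx == false]
5. n2.key = 27  [B₀.key * 2 + 37]
6. n3.lim = "wy"  ["wy"]
7. n4.hot = -6  [terminal]
8. n3.off = 22  [a.hot * -1 + 16]
9. n3.sig = false  [a.hot > -6]
10. n5.idx = 30  [B₀.key * 3 - 51]
11. n6.depth = 12  [terminal]
12. n7.live = "mx"  [terminal]
13. n8.acc = 20  [terminal]
14. n5.lim = 25  [len(f.live) + 23]
15. n5.hot = true  [S.idx > 29]
16. n9.idx = true  [A.sig == false]
17. n9.key = 12  [A.off * 2 - 32]
18. n10.hot = 4  [terminal]
19. n11.acc = 17  [terminal]
20. n9.sig = "ku"  ["ku"]
21. n2.sig = "vku"  ["v" ++ B₁.sig]
22. n12.lim = "mv"  ["mv"]
23. n13.depth = 24  [terminal]
24. n12.off = 16  [h.depth * 3 - 56]
25. n12.sig = false  [h.depth > 24]
26. n14.depth = 15  [terminal]
27. n1.sig = "vvku"  ["v" ++ B₁.sig]
28. n0.lim = 19  [S.idx + 5]
29. n0.hot = true  [S.idx > 13]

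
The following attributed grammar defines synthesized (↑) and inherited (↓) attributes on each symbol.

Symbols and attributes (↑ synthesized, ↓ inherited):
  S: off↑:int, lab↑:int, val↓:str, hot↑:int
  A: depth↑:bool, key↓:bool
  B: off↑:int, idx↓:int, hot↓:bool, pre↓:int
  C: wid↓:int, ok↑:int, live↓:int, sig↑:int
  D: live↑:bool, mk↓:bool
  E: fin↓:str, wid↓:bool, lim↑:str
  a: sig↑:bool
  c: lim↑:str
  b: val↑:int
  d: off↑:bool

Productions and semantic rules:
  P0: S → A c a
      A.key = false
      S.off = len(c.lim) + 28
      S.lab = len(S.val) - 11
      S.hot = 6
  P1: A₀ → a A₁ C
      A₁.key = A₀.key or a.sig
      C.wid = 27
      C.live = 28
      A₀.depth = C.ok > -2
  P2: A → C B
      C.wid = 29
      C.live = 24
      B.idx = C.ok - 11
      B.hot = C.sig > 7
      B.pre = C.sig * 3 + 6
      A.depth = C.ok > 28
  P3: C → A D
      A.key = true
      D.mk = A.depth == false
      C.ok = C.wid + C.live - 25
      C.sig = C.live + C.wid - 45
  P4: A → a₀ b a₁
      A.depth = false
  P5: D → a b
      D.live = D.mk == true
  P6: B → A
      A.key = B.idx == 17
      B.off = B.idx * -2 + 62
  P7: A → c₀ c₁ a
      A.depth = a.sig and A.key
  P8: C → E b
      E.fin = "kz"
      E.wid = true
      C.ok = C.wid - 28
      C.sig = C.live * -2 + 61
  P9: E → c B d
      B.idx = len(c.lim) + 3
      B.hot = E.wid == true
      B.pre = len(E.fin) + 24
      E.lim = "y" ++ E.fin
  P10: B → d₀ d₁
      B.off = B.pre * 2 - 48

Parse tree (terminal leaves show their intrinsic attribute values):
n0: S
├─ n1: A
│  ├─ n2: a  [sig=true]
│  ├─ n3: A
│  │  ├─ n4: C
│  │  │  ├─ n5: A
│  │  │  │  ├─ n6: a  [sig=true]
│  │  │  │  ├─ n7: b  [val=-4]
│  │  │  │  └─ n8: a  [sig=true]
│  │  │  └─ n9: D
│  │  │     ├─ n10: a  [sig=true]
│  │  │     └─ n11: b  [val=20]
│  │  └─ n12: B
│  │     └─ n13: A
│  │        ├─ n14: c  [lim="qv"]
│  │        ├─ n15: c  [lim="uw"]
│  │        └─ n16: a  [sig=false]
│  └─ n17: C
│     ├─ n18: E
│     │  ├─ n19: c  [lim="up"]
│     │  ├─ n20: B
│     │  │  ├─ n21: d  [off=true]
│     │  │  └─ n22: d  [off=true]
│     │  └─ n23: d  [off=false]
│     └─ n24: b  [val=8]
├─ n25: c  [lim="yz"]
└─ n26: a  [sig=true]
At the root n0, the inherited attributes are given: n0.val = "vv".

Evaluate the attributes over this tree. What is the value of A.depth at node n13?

false

1. n0.val = "vv"  [given at root]
2. n1.key = false  [false]
3. n2.sig = true  [terminal]
4. n3.key = true  [A₀.key or a.sig]
5. n4.wid = 29  [29]
6. n4.live = 24  [24]
7. n5.key = true  [true]
8. n6.sig = true  [terminal]
9. n7.val = -4  [terminal]
10. n8.sig = true  [terminal]
11. n5.depth = false  [false]
12. n9.mk = true  [A.depth == false]
13. n10.sig = true  [terminal]
14. n11.val = 20  [terminal]
15. n9.live = true  [D.mk == true]
16. n4.ok = 28  [C.wid + C.live - 25]
17. n4.sig = 8  [C.live + C.wid - 45]
18. n12.idx = 17  [C.ok - 11]
19. n12.hot = true  [C.sig > 7]
20. n12.pre = 30  [C.sig * 3 + 6]
21. n13.key = true  [B.idx == 17]
22. n14.lim = "qv"  [terminal]
23. n15.lim = "uw"  [terminal]
24. n16.sig = false  [terminal]
25. n13.depth = false  [a.sig and A.key]
26. n12.off = 28  [B.idx * -2 + 62]
27. n3.depth = false  [C.ok > 28]
28. n17.wid = 27  [27]
29. n17.live = 28  [28]
30. n18.fin = "kz"  ["kz"]
31. n18.wid = true  [true]
32. n19.lim = "up"  [terminal]
33. n20.idx = 5  [len(c.lim) + 3]
34. n20.hot = true  [E.wid == true]
35. n20.pre = 26  [len(E.fin) + 24]
36. n21.off = true  [terminal]
37. n22.off = true  [terminal]
38. n20.off = 4  [B.pre * 2 - 48]
39. n23.off = false  [terminal]
40. n18.lim = "ykz"  ["y" ++ E.fin]
41. n24.val = 8  [terminal]
42. n17.ok = -1  [C.wid - 28]
43. n17.sig = 5  [C.live * -2 + 61]
44. n1.depth = true  [C.ok > -2]
45. n25.lim = "yz"  [terminal]
46. n26.sig = true  [terminal]
47. n0.off = 30  [len(c.lim) + 28]
48. n0.lab = -9  [len(S.val) - 11]
49. n0.hot = 6  [6]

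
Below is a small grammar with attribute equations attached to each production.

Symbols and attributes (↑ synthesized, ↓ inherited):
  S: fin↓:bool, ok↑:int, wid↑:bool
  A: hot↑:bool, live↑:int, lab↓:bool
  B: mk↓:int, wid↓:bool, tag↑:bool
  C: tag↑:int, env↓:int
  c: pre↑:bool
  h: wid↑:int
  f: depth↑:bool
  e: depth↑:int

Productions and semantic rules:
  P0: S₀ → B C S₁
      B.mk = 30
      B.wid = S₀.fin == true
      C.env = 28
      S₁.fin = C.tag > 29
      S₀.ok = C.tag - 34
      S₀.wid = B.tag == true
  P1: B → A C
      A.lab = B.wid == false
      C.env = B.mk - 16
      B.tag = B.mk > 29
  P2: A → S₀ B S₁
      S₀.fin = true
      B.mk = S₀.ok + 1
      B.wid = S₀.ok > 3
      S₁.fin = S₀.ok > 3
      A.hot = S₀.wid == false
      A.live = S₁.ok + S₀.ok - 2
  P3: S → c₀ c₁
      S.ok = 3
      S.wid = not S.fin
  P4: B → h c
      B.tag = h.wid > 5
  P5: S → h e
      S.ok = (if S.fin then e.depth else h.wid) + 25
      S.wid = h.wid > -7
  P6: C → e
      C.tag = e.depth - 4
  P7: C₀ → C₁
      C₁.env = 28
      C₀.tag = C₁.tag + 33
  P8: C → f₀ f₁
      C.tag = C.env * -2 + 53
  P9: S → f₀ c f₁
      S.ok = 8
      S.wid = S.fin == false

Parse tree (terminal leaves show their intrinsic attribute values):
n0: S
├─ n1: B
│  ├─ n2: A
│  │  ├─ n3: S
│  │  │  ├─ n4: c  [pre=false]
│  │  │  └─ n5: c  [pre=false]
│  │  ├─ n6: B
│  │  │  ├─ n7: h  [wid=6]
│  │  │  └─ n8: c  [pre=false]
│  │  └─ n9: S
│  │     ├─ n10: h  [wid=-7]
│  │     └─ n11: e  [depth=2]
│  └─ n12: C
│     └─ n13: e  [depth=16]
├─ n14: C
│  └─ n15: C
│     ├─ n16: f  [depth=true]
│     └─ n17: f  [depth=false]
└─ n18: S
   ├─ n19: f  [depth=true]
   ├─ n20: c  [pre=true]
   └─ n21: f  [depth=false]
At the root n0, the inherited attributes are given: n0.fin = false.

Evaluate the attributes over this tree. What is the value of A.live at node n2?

1. n0.fin = false  [given at root]
2. n1.mk = 30  [30]
3. n1.wid = false  [S₀.fin == true]
4. n2.lab = true  [B.wid == false]
5. n3.fin = true  [true]
6. n4.pre = false  [terminal]
7. n5.pre = false  [terminal]
8. n3.ok = 3  [3]
9. n3.wid = false  [not S.fin]
10. n6.mk = 4  [S₀.ok + 1]
11. n6.wid = false  [S₀.ok > 3]
12. n7.wid = 6  [terminal]
13. n8.pre = false  [terminal]
14. n6.tag = true  [h.wid > 5]
15. n9.fin = false  [S₀.ok > 3]
16. n10.wid = -7  [terminal]
17. n11.depth = 2  [terminal]
18. n9.ok = 18  [(if S.fin then e.depth else h.wid) + 25]
19. n9.wid = false  [h.wid > -7]
20. n2.hot = true  [S₀.wid == false]
21. n2.live = 19  [S₁.ok + S₀.ok - 2]
22. n12.env = 14  [B.mk - 16]
23. n13.depth = 16  [terminal]
24. n12.tag = 12  [e.depth - 4]
25. n1.tag = true  [B.mk > 29]
26. n14.env = 28  [28]
27. n15.env = 28  [28]
28. n16.depth = true  [terminal]
29. n17.depth = false  [terminal]
30. n15.tag = -3  [C.env * -2 + 53]
31. n14.tag = 30  [C₁.tag + 33]
32. n18.fin = true  [C.tag > 29]
33. n19.depth = true  [terminal]
34. n20.pre = true  [terminal]
35. n21.depth = false  [terminal]
36. n18.ok = 8  [8]
37. n18.wid = false  [S.fin == false]
38. n0.ok = -4  [C.tag - 34]
39. n0.wid = true  [B.tag == true]

19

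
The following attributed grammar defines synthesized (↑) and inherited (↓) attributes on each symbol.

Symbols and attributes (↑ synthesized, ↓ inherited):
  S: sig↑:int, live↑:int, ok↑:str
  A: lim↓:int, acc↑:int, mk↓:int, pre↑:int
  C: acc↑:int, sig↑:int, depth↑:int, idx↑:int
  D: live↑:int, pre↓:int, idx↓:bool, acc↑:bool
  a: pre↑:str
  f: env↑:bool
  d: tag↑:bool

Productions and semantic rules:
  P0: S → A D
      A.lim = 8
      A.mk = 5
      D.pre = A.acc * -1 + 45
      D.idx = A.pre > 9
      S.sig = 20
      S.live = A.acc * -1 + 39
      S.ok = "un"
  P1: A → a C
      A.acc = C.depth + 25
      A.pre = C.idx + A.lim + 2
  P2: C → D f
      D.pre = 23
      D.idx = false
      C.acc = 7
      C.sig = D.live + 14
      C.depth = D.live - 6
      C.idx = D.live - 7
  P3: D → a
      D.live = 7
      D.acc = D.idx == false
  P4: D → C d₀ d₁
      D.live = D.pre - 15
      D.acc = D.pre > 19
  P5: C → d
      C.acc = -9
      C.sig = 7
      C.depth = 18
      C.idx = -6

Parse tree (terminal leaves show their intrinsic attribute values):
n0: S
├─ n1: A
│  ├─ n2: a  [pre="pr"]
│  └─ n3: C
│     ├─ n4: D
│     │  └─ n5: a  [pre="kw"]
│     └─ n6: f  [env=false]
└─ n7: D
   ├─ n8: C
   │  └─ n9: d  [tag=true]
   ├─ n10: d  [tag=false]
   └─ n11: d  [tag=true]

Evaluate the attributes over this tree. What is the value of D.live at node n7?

1. n1.lim = 8  [8]
2. n1.mk = 5  [5]
3. n2.pre = "pr"  [terminal]
4. n4.pre = 23  [23]
5. n4.idx = false  [false]
6. n5.pre = "kw"  [terminal]
7. n4.live = 7  [7]
8. n4.acc = true  [D.idx == false]
9. n6.env = false  [terminal]
10. n3.acc = 7  [7]
11. n3.sig = 21  [D.live + 14]
12. n3.depth = 1  [D.live - 6]
13. n3.idx = 0  [D.live - 7]
14. n1.acc = 26  [C.depth + 25]
15. n1.pre = 10  [C.idx + A.lim + 2]
16. n7.pre = 19  [A.acc * -1 + 45]
17. n7.idx = true  [A.pre > 9]
18. n9.tag = true  [terminal]
19. n8.acc = -9  [-9]
20. n8.sig = 7  [7]
21. n8.depth = 18  [18]
22. n8.idx = -6  [-6]
23. n10.tag = false  [terminal]
24. n11.tag = true  [terminal]
25. n7.live = 4  [D.pre - 15]
26. n7.acc = false  [D.pre > 19]
27. n0.sig = 20  [20]
28. n0.live = 13  [A.acc * -1 + 39]
29. n0.ok = "un"  ["un"]

4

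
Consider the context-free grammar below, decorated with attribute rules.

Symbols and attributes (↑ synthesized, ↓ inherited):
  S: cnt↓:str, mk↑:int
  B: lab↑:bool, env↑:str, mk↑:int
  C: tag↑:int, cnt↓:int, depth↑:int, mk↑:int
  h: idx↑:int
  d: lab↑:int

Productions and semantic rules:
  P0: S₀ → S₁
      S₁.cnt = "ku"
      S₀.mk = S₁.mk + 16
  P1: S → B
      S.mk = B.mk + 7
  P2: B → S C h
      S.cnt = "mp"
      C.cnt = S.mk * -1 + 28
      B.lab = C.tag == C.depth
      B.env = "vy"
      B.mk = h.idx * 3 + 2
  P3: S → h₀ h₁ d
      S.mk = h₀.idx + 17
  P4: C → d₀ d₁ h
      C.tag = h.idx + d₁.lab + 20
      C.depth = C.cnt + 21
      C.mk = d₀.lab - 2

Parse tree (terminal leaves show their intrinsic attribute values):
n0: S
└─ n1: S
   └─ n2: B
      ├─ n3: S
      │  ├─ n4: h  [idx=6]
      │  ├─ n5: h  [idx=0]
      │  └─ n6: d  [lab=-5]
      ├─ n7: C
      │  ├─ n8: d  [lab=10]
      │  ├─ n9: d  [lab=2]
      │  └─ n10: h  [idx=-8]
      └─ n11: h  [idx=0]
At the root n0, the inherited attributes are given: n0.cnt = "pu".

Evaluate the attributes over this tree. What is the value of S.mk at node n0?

25

1. n0.cnt = "pu"  [given at root]
2. n1.cnt = "ku"  ["ku"]
3. n3.cnt = "mp"  ["mp"]
4. n4.idx = 6  [terminal]
5. n5.idx = 0  [terminal]
6. n6.lab = -5  [terminal]
7. n3.mk = 23  [h₀.idx + 17]
8. n7.cnt = 5  [S.mk * -1 + 28]
9. n8.lab = 10  [terminal]
10. n9.lab = 2  [terminal]
11. n10.idx = -8  [terminal]
12. n7.tag = 14  [h.idx + d₁.lab + 20]
13. n7.depth = 26  [C.cnt + 21]
14. n7.mk = 8  [d₀.lab - 2]
15. n11.idx = 0  [terminal]
16. n2.lab = false  [C.tag == C.depth]
17. n2.env = "vy"  ["vy"]
18. n2.mk = 2  [h.idx * 3 + 2]
19. n1.mk = 9  [B.mk + 7]
20. n0.mk = 25  [S₁.mk + 16]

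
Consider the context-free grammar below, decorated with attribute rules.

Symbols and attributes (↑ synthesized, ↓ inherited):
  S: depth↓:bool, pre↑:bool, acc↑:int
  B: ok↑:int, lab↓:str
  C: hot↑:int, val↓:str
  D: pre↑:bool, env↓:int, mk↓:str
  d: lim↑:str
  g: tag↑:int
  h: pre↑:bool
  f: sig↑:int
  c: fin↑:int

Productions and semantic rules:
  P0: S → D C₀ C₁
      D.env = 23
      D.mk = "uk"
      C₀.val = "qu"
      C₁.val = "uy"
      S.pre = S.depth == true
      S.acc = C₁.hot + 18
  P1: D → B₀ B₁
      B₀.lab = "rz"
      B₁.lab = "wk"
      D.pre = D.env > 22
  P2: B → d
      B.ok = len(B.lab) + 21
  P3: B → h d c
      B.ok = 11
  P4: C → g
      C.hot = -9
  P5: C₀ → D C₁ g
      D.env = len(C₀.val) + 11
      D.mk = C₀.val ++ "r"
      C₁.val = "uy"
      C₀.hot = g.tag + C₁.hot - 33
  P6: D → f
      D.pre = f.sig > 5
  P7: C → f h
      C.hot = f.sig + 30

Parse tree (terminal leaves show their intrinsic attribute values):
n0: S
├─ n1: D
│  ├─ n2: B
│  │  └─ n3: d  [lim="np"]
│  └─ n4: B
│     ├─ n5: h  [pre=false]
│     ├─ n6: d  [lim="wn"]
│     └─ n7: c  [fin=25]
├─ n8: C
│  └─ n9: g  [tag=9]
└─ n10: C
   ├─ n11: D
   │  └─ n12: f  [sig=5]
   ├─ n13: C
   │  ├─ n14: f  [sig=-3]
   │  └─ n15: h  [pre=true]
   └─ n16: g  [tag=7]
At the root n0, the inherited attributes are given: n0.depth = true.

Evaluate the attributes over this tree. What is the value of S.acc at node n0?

19

1. n0.depth = true  [given at root]
2. n1.env = 23  [23]
3. n1.mk = "uk"  ["uk"]
4. n2.lab = "rz"  ["rz"]
5. n3.lim = "np"  [terminal]
6. n2.ok = 23  [len(B.lab) + 21]
7. n4.lab = "wk"  ["wk"]
8. n5.pre = false  [terminal]
9. n6.lim = "wn"  [terminal]
10. n7.fin = 25  [terminal]
11. n4.ok = 11  [11]
12. n1.pre = true  [D.env > 22]
13. n8.val = "qu"  ["qu"]
14. n9.tag = 9  [terminal]
15. n8.hot = -9  [-9]
16. n10.val = "uy"  ["uy"]
17. n11.env = 13  [len(C₀.val) + 11]
18. n11.mk = "uyr"  [C₀.val ++ "r"]
19. n12.sig = 5  [terminal]
20. n11.pre = false  [f.sig > 5]
21. n13.val = "uy"  ["uy"]
22. n14.sig = -3  [terminal]
23. n15.pre = true  [terminal]
24. n13.hot = 27  [f.sig + 30]
25. n16.tag = 7  [terminal]
26. n10.hot = 1  [g.tag + C₁.hot - 33]
27. n0.pre = true  [S.depth == true]
28. n0.acc = 19  [C₁.hot + 18]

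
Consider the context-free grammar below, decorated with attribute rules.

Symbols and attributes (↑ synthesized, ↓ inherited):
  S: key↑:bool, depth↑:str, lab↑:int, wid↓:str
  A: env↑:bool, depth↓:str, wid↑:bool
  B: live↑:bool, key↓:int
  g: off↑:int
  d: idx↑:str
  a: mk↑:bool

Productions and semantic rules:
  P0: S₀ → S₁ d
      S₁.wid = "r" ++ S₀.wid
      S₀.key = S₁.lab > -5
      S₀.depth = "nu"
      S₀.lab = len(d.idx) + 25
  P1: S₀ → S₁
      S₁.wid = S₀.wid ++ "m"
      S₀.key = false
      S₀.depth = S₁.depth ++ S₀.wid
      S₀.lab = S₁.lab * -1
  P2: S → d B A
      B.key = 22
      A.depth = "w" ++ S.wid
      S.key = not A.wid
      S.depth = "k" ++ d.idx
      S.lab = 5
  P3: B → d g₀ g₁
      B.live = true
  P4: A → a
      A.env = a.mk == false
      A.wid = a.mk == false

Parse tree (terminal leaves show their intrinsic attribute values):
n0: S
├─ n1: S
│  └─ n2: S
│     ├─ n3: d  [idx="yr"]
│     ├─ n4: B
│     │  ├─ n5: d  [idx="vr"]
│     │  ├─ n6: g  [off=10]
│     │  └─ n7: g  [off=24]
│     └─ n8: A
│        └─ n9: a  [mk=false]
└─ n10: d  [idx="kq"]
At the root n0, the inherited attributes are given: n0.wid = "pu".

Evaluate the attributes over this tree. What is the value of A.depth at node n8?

"wrpum"

1. n0.wid = "pu"  [given at root]
2. n1.wid = "rpu"  ["r" ++ S₀.wid]
3. n2.wid = "rpum"  [S₀.wid ++ "m"]
4. n3.idx = "yr"  [terminal]
5. n4.key = 22  [22]
6. n5.idx = "vr"  [terminal]
7. n6.off = 10  [terminal]
8. n7.off = 24  [terminal]
9. n4.live = true  [true]
10. n8.depth = "wrpum"  ["w" ++ S.wid]
11. n9.mk = false  [terminal]
12. n8.env = true  [a.mk == false]
13. n8.wid = true  [a.mk == false]
14. n2.key = false  [not A.wid]
15. n2.depth = "kyr"  ["k" ++ d.idx]
16. n2.lab = 5  [5]
17. n1.key = false  [false]
18. n1.depth = "kyrrpu"  [S₁.depth ++ S₀.wid]
19. n1.lab = -5  [S₁.lab * -1]
20. n10.idx = "kq"  [terminal]
21. n0.key = false  [S₁.lab > -5]
22. n0.depth = "nu"  ["nu"]
23. n0.lab = 27  [len(d.idx) + 25]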